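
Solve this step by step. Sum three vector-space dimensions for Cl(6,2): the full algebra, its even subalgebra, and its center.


n = 6 + 2 = 8
Total dim = 2^8 = 256
Even subalgebra dim = 2^7 = 128
n is even, so center dim = 1
Sum = 256 + 128 + 1 = 385


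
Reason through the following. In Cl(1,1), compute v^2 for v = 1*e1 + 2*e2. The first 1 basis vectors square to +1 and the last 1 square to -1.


v^2 = sum of c_i^2 * e_i^2
Positive signature terms (e_i^2 = +1): 1^2 = 1
Negative signature terms (e_j^2 = -1): 2^2 = 4
v^2 = 1 - 4 = -3


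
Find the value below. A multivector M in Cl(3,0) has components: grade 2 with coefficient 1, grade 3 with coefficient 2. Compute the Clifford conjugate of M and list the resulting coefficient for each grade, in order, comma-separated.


Clifford conjugate sign for grade k: (-1)^(k(k+1)/2)
Grade 2: (-1)^(2*3/2) = (-1)^3 = -1, coeff 1 -> -1
Grade 3: (-1)^(3*4/2) = (-1)^6 = 1, coeff 2 -> 2
Conjugated coefficients: -1, 2


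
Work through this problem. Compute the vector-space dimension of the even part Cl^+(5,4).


Even subalgebra dimension = 2^(n-1)
n = 5 + 4 = 9
2^(9 - 1) = 2^8 = 256
Verification: sum of C(9,k) for even k = 1 + 36 + 126 + 84 + 9 = 256
Result = 256


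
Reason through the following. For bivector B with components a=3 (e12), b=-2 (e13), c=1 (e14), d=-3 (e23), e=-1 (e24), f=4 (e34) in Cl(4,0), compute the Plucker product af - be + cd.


Plucker relation: af - be + cd
a*f = 3*4 = 12
b*e = (-2)*(-1) = 2
c*d = 1*(-3) = -3
af - be + cd = 12 - 2 + (-3)
= 7


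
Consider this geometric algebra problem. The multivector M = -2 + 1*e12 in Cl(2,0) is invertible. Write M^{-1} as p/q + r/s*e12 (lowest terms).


M = -2 + 1*e12, where e12^2 = -1.
Since M commutes with its reverse ~M = a - b*e12, M * ~M = a^2 - b^2*e12^2 = a^2 + b^2.
So M^{-1} = ~M / (a^2 + b^2) = (a - b*e12)/(a^2 + b^2).
a^2 + b^2 = 4 + 1 = 5
Scalar part = -2/5 = -2/5
Bivector coeff = -1/5 = -1/5
M^{-1} = -2/5 - 1/5*e12


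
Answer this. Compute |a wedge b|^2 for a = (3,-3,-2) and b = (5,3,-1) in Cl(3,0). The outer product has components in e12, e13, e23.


a wedge b = (a1*b2 - a2*b1)*e12 + (a1*b3 - a3*b1)*e13 + (a2*b3 - a3*b2)*e23
e12 coeff: 3*3 - (-3)*5 = 9 - (-15) = 24
e13 coeff: 3*(-1) - (-2)*5 = -3 - (-10) = 7
e23 coeff: (-3)*(-1) - (-2)*3 = 3 - (-6) = 9
|a wedge b|^2 = 24^2 + 7^2 + 9^2
= 576 + 49 + 81
= 706


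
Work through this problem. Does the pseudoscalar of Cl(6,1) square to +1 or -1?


The pseudoscalar I = e1...e_n (product of all n generators) of Cl(p,q) satisfies I^2 = (-1)^(q + n(n-1)/2).
p = 6, q = 1, n = p + q = 7
n(n-1)/2 = 7 * 6 / 2 = 21
Exponent = q + n(n-1)/2 = 1 + 21 = 22
I^2 = (-1)^22 = +1


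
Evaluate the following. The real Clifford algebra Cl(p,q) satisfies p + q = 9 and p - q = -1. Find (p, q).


We need p + q = 9 and p - q = -1.
Adding: 2p = 9 + (-1) = 8, so p = 4.
Then q = 9 - 4 = 5.
(p, q) = (4, 5)


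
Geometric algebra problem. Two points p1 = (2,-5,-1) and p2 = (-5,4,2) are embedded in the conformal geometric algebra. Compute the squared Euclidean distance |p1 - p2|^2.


p1 - p2 = (7, -9, -3)
|p1 - p2|^2 = 7^2 + (-9)^2 + (-3)^2
= 49 + 81 + 9
= 139


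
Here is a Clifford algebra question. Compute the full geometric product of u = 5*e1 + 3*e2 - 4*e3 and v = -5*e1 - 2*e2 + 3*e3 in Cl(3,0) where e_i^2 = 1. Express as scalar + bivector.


In Cl(3,0): e_i^2 = 1, e_ie_j = -e_je_i for i != j.
Scalar part = u . v = 5*(-5) + 3*(-2) + (-4)*3
= -25 + (-6) + (-12) = -43
e12 coeff = 5*(-2) - 3*(-5) = -10 - (-15) = 5
e13 coeff = 5*3 - (-4)*(-5) = 15 - 20 = -5
e23 coeff = 3*3 - (-4)*(-2) = 9 - 8 = 1
uv = -43 + 5*e12 - 5*e13 + 1*e23


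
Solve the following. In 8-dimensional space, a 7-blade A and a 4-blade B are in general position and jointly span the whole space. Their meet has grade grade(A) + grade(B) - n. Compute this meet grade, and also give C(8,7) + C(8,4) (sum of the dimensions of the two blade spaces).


Meet grade = grade(A) + grade(B) - n
= 7 + 4 - 8 = 3
C(8,7) = 8
C(8,4) = 70
dim_A + dim_B = 8 + 70 = 78


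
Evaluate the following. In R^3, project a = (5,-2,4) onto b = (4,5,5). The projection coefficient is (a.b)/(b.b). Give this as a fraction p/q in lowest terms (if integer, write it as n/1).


Projection coefficient = (a . b) / (b . b)
a . b = 5*4 + (-2)*5 + 4*5
= 20 + (-10) + 20 = 30
b . b = 4^2 + 5^2 + 5^2
= 16 + 25 + 25 = 66
Coefficient = 30/66
In lowest terms: 5/11


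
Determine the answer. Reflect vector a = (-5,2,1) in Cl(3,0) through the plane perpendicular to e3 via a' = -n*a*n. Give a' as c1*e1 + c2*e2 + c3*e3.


Reflection formula: a' = -n*a*n, with n = e3 (unit vector, n^2 = 1).
For reflection through hyperplane perp to e3:
The component along e3 flips sign, others stay.
a = (-5, 2, 1)
a' = (-5, 2, -1)
a' = -5*e1 + 2*e2 - 1*e3


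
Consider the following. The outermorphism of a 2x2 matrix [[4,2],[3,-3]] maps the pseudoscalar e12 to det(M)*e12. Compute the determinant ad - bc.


The outermorphism of a linear map f sends e1^e2 to f(e1)^f(e2).
f(e1) = 4*e1 + 3*e2
f(e2) = 2*e1 - 3*e2
f(e1) ^ f(e2) = (4*e1 + 3*e2) ^ (2*e1 - 3*e2)
= 4*(-3)*e12 + 3*2*e21
= (-12 - 6)*e12
= -18*e12
Coefficient = -18


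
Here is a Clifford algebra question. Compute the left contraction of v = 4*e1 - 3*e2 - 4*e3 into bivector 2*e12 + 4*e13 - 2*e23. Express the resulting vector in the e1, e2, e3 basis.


Left contraction v _| B = <vB>_1 (grade-1 part of the geometric product vB).
Using e1_|e12 = e2, e2_|e12 = -e1, e1_|e13 = e3, e3_|e13 = -e1, e2_|e23 = e3, e3_|e23 = -e2:
e1 coeff: -v2*b12 - v3*b13 = -(-3)*(2) - (-4)*(4) = 22
e2 coeff: v1*b12 - v3*b23 = (4)*(2) - (-4)*(-2) = 0
e3 coeff: v1*b13 + v2*b23 = (4)*(4) + (-3)*(-2) = 22
v _| B = 22*e1 + 0*e2 + 22*e3


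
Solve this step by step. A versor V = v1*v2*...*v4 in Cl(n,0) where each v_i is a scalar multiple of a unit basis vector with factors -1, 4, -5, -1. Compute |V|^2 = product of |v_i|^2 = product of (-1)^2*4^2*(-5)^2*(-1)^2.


Each vector v_i has |v_i|^2 = s_i^2
Squared scales: (-1)^2 = 1, 4^2 = 16, (-5)^2 = 25, (-1)^2 = 1
|V|^2 = 1 * 16 * 25 * 1
= 400


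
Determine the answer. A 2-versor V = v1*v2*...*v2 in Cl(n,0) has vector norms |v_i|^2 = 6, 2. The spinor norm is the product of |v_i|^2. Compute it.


Spinor norm N(V) = |v1|^2 * |v2|^2 * ... * |v2|^2
= 6 * 2
Running product: 6, 12
N(V) = 12


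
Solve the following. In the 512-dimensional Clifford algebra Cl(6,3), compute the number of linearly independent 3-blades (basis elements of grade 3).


Number of grade-k basis blades in Cl(p,q) with n = p + q is C(n, k).
n = 6 + 3 = 9
C(9, 3) = 9! / (3! * 6!)
= 362880 / (6 * 720)
= 84


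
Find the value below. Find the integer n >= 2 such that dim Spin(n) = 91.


dim Spin(n) = dim so(n) = n(n-1)/2.
Solve n(n-1)/2 = 91, i.e. n^2 - n - 182 = 0.
Discriminant = 1 + 8*91 = 729
n = (1 + sqrt(729))/2 = (1 + 27)/2 = 14


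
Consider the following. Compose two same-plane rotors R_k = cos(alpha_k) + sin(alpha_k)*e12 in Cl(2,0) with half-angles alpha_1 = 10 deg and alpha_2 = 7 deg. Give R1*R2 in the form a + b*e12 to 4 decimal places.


Same-plane rotors commute and their half-angles add:
R1*R2 = cos(a1 + a2) + sin(a1 + a2)*e12.
a1 + a2 = 10 + 7 = 17 deg
cos(17 deg) = 0.9563
sin(17 deg) = 0.2924
R1*R2 = 0.9563 + 0.2924*e12


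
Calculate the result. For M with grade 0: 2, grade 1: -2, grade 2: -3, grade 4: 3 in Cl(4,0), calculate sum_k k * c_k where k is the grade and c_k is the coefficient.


Grade-weighted sum = sum of grade_k * coefficient_k
0*2 = 0
1*(-2) = -2
2*(-3) = -6
4*3 = 12
Total = 0 + (-2) + (-6) + 12 = 4


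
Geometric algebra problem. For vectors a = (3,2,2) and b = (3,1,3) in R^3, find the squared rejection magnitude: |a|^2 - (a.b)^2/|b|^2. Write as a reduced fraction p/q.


|a|^2 = 3^2 + 2^2 + 2^2 = 17
|b|^2 = 3^2 + 1^2 + 3^2 = 19
a . b = 3*3 + 2*1 + 2*3 = 17
(a.b)^2 = 17^2 = 289
|rej|^2 = 17 - 289/19
= (323 - 289)/19
= 34/19
In lowest terms: 34/19


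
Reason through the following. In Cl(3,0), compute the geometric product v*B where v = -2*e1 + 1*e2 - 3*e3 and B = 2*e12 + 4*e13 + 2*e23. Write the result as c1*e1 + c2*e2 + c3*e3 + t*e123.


vB has grade-1 (vector) and grade-3 (trivector) parts: vB = (v _| B) + (v ^ B).
Vector part <vB>_1:
  e1: -v2*b12 - v3*b13 = -(1)*(2) - (-3)*(4) = 10
  e2: v1*b12 - v3*b23 = (-2)*(2) - (-3)*(2) = 2
  e3: v1*b13 + v2*b23 = (-2)*(4) + (1)*(2) = -6
Trivector part <vB>_3:
  e123: v1*b23 - v2*b13 + v3*b12 = (-2)*(2) - (1)*(4) + (-3)*(2) = -14
vB = 10*e1 + 2*e2 - 6*e3 - 14*e123


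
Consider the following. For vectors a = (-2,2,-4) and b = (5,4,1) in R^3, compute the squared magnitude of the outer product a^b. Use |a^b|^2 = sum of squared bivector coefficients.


a wedge b = (a1*b2 - a2*b1)*e12 + (a1*b3 - a3*b1)*e13 + (a2*b3 - a3*b2)*e23
e12 coeff: (-2)*4 - 2*5 = -8 - 10 = -18
e13 coeff: (-2)*1 - (-4)*5 = -2 - (-20) = 18
e23 coeff: 2*1 - (-4)*4 = 2 - (-16) = 18
|a wedge b|^2 = (-18)^2 + 18^2 + 18^2
= 324 + 324 + 324
= 972


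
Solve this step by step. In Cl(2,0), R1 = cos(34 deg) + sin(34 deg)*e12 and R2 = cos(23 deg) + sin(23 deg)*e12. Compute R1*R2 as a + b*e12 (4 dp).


Same-plane rotors commute and their half-angles add:
R1*R2 = cos(a1 + a2) + sin(a1 + a2)*e12.
a1 + a2 = 34 + 23 = 57 deg
cos(57 deg) = 0.5446
sin(57 deg) = 0.8387
R1*R2 = 0.5446 + 0.8387*e12


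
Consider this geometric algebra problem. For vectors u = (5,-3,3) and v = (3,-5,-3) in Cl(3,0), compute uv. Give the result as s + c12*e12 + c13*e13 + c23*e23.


In Cl(3,0): e_i^2 = 1, e_ie_j = -e_je_i for i != j.
Scalar part = u . v = 5*3 + (-3)*(-5) + 3*(-3)
= 15 + 15 + (-9) = 21
e12 coeff = 5*(-5) - (-3)*3 = -25 - (-9) = -16
e13 coeff = 5*(-3) - 3*3 = -15 - 9 = -24
e23 coeff = (-3)*(-3) - 3*(-5) = 9 - (-15) = 24
uv = 21 - 16*e12 - 24*e13 + 24*e23


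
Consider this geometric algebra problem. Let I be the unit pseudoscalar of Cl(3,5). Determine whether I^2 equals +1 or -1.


The pseudoscalar I = e1...e_n (product of all n generators) of Cl(p,q) satisfies I^2 = (-1)^(q + n(n-1)/2).
p = 3, q = 5, n = p + q = 8
n(n-1)/2 = 8 * 7 / 2 = 28
Exponent = q + n(n-1)/2 = 5 + 28 = 33
I^2 = (-1)^33 = -1


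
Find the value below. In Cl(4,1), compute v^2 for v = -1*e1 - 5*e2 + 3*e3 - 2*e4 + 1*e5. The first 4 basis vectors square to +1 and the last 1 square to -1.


v^2 = sum of c_i^2 * e_i^2
Positive signature terms (e_i^2 = +1): (-1)^2 + (-5)^2 + 3^2 + (-2)^2 = 39
Negative signature terms (e_j^2 = -1): 1^2 = 1
v^2 = 39 - 1 = 38


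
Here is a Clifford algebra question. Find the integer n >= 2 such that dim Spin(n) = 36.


dim Spin(n) = dim so(n) = n(n-1)/2.
Solve n(n-1)/2 = 36, i.e. n^2 - n - 72 = 0.
Discriminant = 1 + 8*36 = 289
n = (1 + sqrt(289))/2 = (1 + 17)/2 = 9


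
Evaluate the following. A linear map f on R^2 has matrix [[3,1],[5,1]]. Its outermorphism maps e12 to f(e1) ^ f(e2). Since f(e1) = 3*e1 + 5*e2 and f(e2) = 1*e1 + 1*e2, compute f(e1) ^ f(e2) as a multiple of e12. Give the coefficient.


The outermorphism of a linear map f sends e1^e2 to f(e1)^f(e2).
f(e1) = 3*e1 + 5*e2
f(e2) = 1*e1 + 1*e2
f(e1) ^ f(e2) = (3*e1 + 5*e2) ^ (1*e1 + 1*e2)
= 3*1*e12 + 5*1*e21
= (3 - 5)*e12
= -2*e12
Coefficient = -2


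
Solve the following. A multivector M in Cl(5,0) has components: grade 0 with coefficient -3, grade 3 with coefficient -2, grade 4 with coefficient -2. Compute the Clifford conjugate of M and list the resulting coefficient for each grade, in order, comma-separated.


Clifford conjugate sign for grade k: (-1)^(k(k+1)/2)
Grade 0: (-1)^(0*1/2) = (-1)^0 = 1, coeff -3 -> -3
Grade 3: (-1)^(3*4/2) = (-1)^6 = 1, coeff -2 -> -2
Grade 4: (-1)^(4*5/2) = (-1)^10 = 1, coeff -2 -> -2
Conjugated coefficients: -3, -2, -2


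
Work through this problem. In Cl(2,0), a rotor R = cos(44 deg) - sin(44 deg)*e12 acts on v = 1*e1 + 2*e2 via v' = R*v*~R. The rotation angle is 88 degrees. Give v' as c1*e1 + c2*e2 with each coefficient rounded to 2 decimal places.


Rotor R = cos(44deg) - sin(44deg)*e12
Rotation angle theta = 2 * 44 = 88 degrees
v' = R*v*~R rotates v by theta.
cos(88deg) = 0.0349, sin(88deg) = 0.9994
v'_1 = 1*cos(88deg) - 2*sin(88deg)
= 1*0.0349 - 2*0.9994
= -1.96
v'_2 = 1*sin(88deg) + 2*cos(88deg)
= 1*0.9994 + 2*0.0349
= 1.07
v' = -1.96*e1 + 1.07*e2


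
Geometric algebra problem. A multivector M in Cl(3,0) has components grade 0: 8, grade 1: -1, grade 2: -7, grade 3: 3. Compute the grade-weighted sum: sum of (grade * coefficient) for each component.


Grade-weighted sum = sum of grade_k * coefficient_k
0*8 = 0
1*(-1) = -1
2*(-7) = -14
3*3 = 9
Total = 0 + (-1) + (-14) + 9 = -6


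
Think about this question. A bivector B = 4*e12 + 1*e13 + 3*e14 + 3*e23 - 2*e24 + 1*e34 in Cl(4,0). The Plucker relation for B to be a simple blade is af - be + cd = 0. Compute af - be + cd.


Plucker relation: af - be + cd
a*f = 4*1 = 4
b*e = 1*(-2) = -2
c*d = 3*3 = 9
af - be + cd = 4 - (-2) + 9
= 15


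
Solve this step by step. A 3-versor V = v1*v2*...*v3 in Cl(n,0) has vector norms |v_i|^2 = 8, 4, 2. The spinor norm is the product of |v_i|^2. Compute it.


Spinor norm N(V) = |v1|^2 * |v2|^2 * ... * |v3|^2
= 8 * 4 * 2
Running product: 8, 32, 64
N(V) = 64


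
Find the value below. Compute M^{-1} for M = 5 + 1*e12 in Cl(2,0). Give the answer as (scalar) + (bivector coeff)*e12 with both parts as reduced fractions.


M = 5 + 1*e12, where e12^2 = -1.
Since M commutes with its reverse ~M = a - b*e12, M * ~M = a^2 - b^2*e12^2 = a^2 + b^2.
So M^{-1} = ~M / (a^2 + b^2) = (a - b*e12)/(a^2 + b^2).
a^2 + b^2 = 25 + 1 = 26
Scalar part = 5/26 = 5/26
Bivector coeff = -1/26 = -1/26
M^{-1} = 5/26 - 1/26*e12


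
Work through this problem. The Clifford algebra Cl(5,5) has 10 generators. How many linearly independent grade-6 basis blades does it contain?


Number of grade-k basis blades in Cl(p,q) with n = p + q is C(n, k).
n = 5 + 5 = 10
C(10, 6) = 10! / (6! * 4!)
= 3628800 / (720 * 24)
= 210


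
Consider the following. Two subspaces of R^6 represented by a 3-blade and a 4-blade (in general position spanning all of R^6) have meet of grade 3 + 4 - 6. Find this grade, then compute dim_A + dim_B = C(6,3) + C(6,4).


Meet grade = grade(A) + grade(B) - n
= 3 + 4 - 6 = 1
C(6,3) = 20
C(6,4) = 15
dim_A + dim_B = 20 + 15 = 35


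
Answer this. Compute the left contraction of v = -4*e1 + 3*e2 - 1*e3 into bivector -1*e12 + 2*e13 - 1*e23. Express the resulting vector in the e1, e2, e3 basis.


Left contraction v _| B = <vB>_1 (grade-1 part of the geometric product vB).
Using e1_|e12 = e2, e2_|e12 = -e1, e1_|e13 = e3, e3_|e13 = -e1, e2_|e23 = e3, e3_|e23 = -e2:
e1 coeff: -v2*b12 - v3*b13 = -(3)*(-1) - (-1)*(2) = 5
e2 coeff: v1*b12 - v3*b23 = (-4)*(-1) - (-1)*(-1) = 3
e3 coeff: v1*b13 + v2*b23 = (-4)*(2) + (3)*(-1) = -11
v _| B = 5*e1 + 3*e2 - 11*e3


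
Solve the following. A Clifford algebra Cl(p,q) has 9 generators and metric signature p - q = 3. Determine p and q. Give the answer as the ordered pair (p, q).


We need p + q = 9 and p - q = 3.
Adding: 2p = 9 + 3 = 12, so p = 6.
Then q = 9 - 6 = 3.
(p, q) = (6, 3)


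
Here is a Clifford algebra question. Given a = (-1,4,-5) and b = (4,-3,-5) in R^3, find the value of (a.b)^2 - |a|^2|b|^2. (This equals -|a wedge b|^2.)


a . b = (-1)*4 + 4*(-3) + (-5)*(-5)
= -4 + (-12) + 25 = 9
|a|^2 = (-1)^2 + 4^2 + (-5)^2 = 42
|b|^2 = 4^2 + (-3)^2 + (-5)^2 = 50
(a.b)^2 = 9^2 = 81
|a|^2 * |b|^2 = 42 * 50 = 2100
Result = 81 - 2100 = -2019


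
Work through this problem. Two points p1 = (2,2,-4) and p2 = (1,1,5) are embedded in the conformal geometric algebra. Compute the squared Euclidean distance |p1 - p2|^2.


p1 - p2 = (1, 1, -9)
|p1 - p2|^2 = 1^2 + 1^2 + (-9)^2
= 1 + 1 + 81
= 83


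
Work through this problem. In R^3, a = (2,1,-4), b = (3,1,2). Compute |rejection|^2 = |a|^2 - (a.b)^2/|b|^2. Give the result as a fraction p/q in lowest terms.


|a|^2 = 2^2 + 1^2 + (-4)^2 = 21
|b|^2 = 3^2 + 1^2 + 2^2 = 14
a . b = 2*3 + 1*1 + (-4)*2 = -1
(a.b)^2 = (-1)^2 = 1
|rej|^2 = 21 - 1/14
= (294 - 1)/14
= 293/14
In lowest terms: 293/14


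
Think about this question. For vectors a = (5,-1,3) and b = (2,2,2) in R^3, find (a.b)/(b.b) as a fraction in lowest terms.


Projection coefficient = (a . b) / (b . b)
a . b = 5*2 + (-1)*2 + 3*2
= 10 + (-2) + 6 = 14
b . b = 2^2 + 2^2 + 2^2
= 4 + 4 + 4 = 12
Coefficient = 14/12
In lowest terms: 7/6


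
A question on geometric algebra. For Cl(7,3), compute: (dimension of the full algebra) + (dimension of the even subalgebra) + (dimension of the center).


n = 7 + 3 = 10
Total dim = 2^10 = 1024
Even subalgebra dim = 2^9 = 512
n is even, so center dim = 1
Sum = 1024 + 512 + 1 = 1537


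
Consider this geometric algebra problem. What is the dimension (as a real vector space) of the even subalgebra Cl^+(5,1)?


Even subalgebra dimension = 2^(n-1)
n = 5 + 1 = 6
2^(6 - 1) = 2^5 = 32
Verification: sum of C(6,k) for even k = 1 + 15 + 15 + 1 = 32
Result = 32


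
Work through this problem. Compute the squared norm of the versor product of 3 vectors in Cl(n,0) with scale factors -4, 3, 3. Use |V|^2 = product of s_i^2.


Each vector v_i has |v_i|^2 = s_i^2
Squared scales: (-4)^2 = 16, 3^2 = 9, 3^2 = 9
|V|^2 = 16 * 9 * 9
= 1296


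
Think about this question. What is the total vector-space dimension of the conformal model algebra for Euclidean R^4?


The conformal model of R^4 uses Cl(5,1): the 4 Euclidean generators plus two extra orthogonal generators e+ (e+^2 = +1) and e- (e-^2 = -1), from which the null vectors e0, einf are built.
Number of generators m = 4 + 2 = 6.
dim Cl(p,q) = 2^m = 2^6 = 64


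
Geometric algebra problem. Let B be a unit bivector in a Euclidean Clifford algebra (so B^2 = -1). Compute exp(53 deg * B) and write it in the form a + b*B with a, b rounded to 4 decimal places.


For a unit bivector B with B^2 = -1, the exponential series gives
e^(theta*B) = cos(theta) + sin(theta)*B (the GA analogue of Euler's formula).
theta = 53 degrees = 0.925025 rad
cos(53 deg) = 0.6018
sin(53 deg) = 0.7986
exp(theta*B) = 0.6018 + 0.7986*B


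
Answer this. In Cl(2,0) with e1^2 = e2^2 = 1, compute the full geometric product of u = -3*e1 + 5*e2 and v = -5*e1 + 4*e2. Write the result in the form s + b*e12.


Expand: (-3*e1 + 5*e2)(-5*e1 + 4*e2)
= (-3)*(-5)*e1e1 + (-3)*4*e1e2 + 5*(-5)*e2e1 + 5*4*e2e2
Using e1^2 = e2^2 = 1, e2e1 = -e1e2:
Scalar part s = (-3)*(-5) + 5*4 = 15 + 20 = 35
Bivector part b = (-3)*4 - 5*(-5) = -12 - (-25) = 13
uv = 35 + 13*e12


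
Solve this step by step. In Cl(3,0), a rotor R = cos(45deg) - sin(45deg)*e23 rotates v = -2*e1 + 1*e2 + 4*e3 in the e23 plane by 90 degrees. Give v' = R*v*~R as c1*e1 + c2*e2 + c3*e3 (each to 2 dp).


Rotor R = cos(45deg) - sin(45deg)*e23
Rotation angle theta = 2 * 45 = 90 degrees in the e23 plane (e2 -> e3).
The component perpendicular to the plane (e1) is invariant: v'_1 = v1 = -2.00
cos(90deg) = 0.0000, sin(90deg) = 1.0000
v'_2 = v2*cos(theta) - v3*sin(theta) = 1*0.0000 - 4*1.0000 = -4.00
v'_3 = v2*sin(theta) + v3*cos(theta) = 1*1.0000 + 4*0.0000 = 1.00
v' = -2.00*e1 - 4.00*e2 + 1.00*e3


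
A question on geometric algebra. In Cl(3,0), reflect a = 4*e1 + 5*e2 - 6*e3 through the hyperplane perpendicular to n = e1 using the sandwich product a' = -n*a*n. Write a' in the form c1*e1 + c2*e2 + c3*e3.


Reflection formula: a' = -n*a*n, with n = e1 (unit vector, n^2 = 1).
For reflection through hyperplane perp to e1:
The component along e1 flips sign, others stay.
a = (4, 5, -6)
a' = (-4, 5, -6)
a' = -4*e1 + 5*e2 - 6*e3


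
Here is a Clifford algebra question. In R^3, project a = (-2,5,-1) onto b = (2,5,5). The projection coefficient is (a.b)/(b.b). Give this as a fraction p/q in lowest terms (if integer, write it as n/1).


Projection coefficient = (a . b) / (b . b)
a . b = (-2)*2 + 5*5 + (-1)*5
= -4 + 25 + (-5) = 16
b . b = 2^2 + 5^2 + 5^2
= 4 + 25 + 25 = 54
Coefficient = 16/54
In lowest terms: 8/27


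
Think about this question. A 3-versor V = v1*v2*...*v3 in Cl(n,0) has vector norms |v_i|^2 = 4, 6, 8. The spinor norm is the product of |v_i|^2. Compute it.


Spinor norm N(V) = |v1|^2 * |v2|^2 * ... * |v3|^2
= 4 * 6 * 8
Running product: 4, 24, 192
N(V) = 192


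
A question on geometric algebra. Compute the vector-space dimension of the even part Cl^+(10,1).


Even subalgebra dimension = 2^(n-1)
n = 10 + 1 = 11
2^(11 - 1) = 2^10 = 1024
Verification: sum of C(11,k) for even k = 1 + 55 + 330 + 462 + 165 + 11 = 1024
Result = 1024


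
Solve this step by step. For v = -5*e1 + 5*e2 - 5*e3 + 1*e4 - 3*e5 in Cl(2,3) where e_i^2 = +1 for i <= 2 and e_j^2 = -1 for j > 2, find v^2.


v^2 = sum of c_i^2 * e_i^2
Positive signature terms (e_i^2 = +1): (-5)^2 + 5^2 = 50
Negative signature terms (e_j^2 = -1): (-5)^2 + 1^2 + (-3)^2 = 35
v^2 = 50 - 35 = 15


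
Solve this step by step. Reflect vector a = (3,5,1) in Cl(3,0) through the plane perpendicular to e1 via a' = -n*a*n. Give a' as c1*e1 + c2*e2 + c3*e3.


Reflection formula: a' = -n*a*n, with n = e1 (unit vector, n^2 = 1).
For reflection through hyperplane perp to e1:
The component along e1 flips sign, others stay.
a = (3, 5, 1)
a' = (-3, 5, 1)
a' = -3*e1 + 5*e2 + 1*e3


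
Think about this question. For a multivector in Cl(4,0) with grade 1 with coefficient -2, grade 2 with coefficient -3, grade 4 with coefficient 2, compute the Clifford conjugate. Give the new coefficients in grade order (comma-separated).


Clifford conjugate sign for grade k: (-1)^(k(k+1)/2)
Grade 1: (-1)^(1*2/2) = (-1)^1 = -1, coeff -2 -> 2
Grade 2: (-1)^(2*3/2) = (-1)^3 = -1, coeff -3 -> 3
Grade 4: (-1)^(4*5/2) = (-1)^10 = 1, coeff 2 -> 2
Conjugated coefficients: 2, 3, 2


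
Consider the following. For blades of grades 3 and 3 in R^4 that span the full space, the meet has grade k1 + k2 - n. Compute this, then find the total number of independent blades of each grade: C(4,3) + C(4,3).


Meet grade = grade(A) + grade(B) - n
= 3 + 3 - 4 = 2
C(4,3) = 4
C(4,3) = 4
dim_A + dim_B = 4 + 4 = 8


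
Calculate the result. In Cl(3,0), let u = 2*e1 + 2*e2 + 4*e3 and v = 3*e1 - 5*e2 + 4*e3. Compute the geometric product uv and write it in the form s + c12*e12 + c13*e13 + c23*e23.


In Cl(3,0): e_i^2 = 1, e_ie_j = -e_je_i for i != j.
Scalar part = u . v = 2*3 + 2*(-5) + 4*4
= 6 + (-10) + 16 = 12
e12 coeff = 2*(-5) - 2*3 = -10 - 6 = -16
e13 coeff = 2*4 - 4*3 = 8 - 12 = -4
e23 coeff = 2*4 - 4*(-5) = 8 - (-20) = 28
uv = 12 - 16*e12 - 4*e13 + 28*e23


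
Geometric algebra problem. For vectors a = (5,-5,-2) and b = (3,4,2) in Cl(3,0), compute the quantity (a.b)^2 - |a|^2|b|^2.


a . b = 5*3 + (-5)*4 + (-2)*2
= 15 + (-20) + (-4) = -9
|a|^2 = 5^2 + (-5)^2 + (-2)^2 = 54
|b|^2 = 3^2 + 4^2 + 2^2 = 29
(a.b)^2 = (-9)^2 = 81
|a|^2 * |b|^2 = 54 * 29 = 1566
Result = 81 - 1566 = -1485


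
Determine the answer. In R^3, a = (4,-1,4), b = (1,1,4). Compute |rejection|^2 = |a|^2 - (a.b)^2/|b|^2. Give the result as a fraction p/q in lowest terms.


|a|^2 = 4^2 + (-1)^2 + 4^2 = 33
|b|^2 = 1^2 + 1^2 + 4^2 = 18
a . b = 4*1 + (-1)*1 + 4*4 = 19
(a.b)^2 = 19^2 = 361
|rej|^2 = 33 - 361/18
= (594 - 361)/18
= 233/18
In lowest terms: 233/18


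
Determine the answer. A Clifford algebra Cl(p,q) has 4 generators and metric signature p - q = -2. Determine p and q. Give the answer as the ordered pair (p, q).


We need p + q = 4 and p - q = -2.
Adding: 2p = 4 + (-2) = 2, so p = 1.
Then q = 4 - 1 = 3.
(p, q) = (1, 3)


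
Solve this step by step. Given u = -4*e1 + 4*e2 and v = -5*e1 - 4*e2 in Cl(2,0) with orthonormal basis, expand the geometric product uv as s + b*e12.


Expand: (-4*e1 + 4*e2)(-5*e1 - 4*e2)
= (-4)*(-5)*e1e1 + (-4)*(-4)*e1e2 + 4*(-5)*e2e1 + 4*(-4)*e2e2
Using e1^2 = e2^2 = 1, e2e1 = -e1e2:
Scalar part s = (-4)*(-5) + 4*(-4) = 20 + (-16) = 4
Bivector part b = (-4)*(-4) - 4*(-5) = 16 - (-20) = 36
uv = 4 + 36*e12


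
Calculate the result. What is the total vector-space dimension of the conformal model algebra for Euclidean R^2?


The conformal model of R^2 uses Cl(3,1): the 2 Euclidean generators plus two extra orthogonal generators e+ (e+^2 = +1) and e- (e-^2 = -1), from which the null vectors e0, einf are built.
Number of generators m = 2 + 2 = 4.
dim Cl(p,q) = 2^m = 2^4 = 16


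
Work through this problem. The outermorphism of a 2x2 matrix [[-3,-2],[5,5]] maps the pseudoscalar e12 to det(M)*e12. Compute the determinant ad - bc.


The outermorphism of a linear map f sends e1^e2 to f(e1)^f(e2).
f(e1) = -3*e1 + 5*e2
f(e2) = -2*e1 + 5*e2
f(e1) ^ f(e2) = (-3*e1 + 5*e2) ^ (-2*e1 + 5*e2)
= (-3)*5*e12 + 5*(-2)*e21
= (-15 - (-10))*e12
= -5*e12
Coefficient = -5


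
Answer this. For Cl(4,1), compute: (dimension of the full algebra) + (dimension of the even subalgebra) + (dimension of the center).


n = 4 + 1 = 5
Total dim = 2^5 = 32
Even subalgebra dim = 2^4 = 16
n is odd, so center dim = 2
Sum = 32 + 16 + 2 = 50


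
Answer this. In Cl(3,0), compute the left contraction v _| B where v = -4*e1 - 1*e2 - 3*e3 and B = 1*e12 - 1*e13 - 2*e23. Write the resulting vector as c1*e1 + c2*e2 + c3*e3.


Left contraction v _| B = <vB>_1 (grade-1 part of the geometric product vB).
Using e1_|e12 = e2, e2_|e12 = -e1, e1_|e13 = e3, e3_|e13 = -e1, e2_|e23 = e3, e3_|e23 = -e2:
e1 coeff: -v2*b12 - v3*b13 = -(-1)*(1) - (-3)*(-1) = -2
e2 coeff: v1*b12 - v3*b23 = (-4)*(1) - (-3)*(-2) = -10
e3 coeff: v1*b13 + v2*b23 = (-4)*(-1) + (-1)*(-2) = 6
v _| B = -2*e1 - 10*e2 + 6*e3


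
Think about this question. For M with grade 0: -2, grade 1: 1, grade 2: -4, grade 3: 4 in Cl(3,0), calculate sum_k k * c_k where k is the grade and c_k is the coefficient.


Grade-weighted sum = sum of grade_k * coefficient_k
0*(-2) = 0
1*1 = 1
2*(-4) = -8
3*4 = 12
Total = 0 + 1 + (-8) + 12 = 5


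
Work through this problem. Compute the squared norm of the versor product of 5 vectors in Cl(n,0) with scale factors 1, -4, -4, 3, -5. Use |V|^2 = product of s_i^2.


Each vector v_i has |v_i|^2 = s_i^2
Squared scales: 1^2 = 1, (-4)^2 = 16, (-4)^2 = 16, 3^2 = 9, (-5)^2 = 25
|V|^2 = 1 * 16 * 16 * 9 * 25
= 57600


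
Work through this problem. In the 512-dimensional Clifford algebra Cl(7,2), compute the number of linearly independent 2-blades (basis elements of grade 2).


Number of grade-k basis blades in Cl(p,q) with n = p + q is C(n, k).
n = 7 + 2 = 9
C(9, 2) = 9! / (2! * 7!)
= 362880 / (2 * 5040)
= 36


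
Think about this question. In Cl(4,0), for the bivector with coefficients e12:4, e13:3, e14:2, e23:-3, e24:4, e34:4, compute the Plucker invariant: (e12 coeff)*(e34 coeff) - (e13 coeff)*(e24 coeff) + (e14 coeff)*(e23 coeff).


Plucker relation: af - be + cd
a*f = 4*4 = 16
b*e = 3*4 = 12
c*d = 2*(-3) = -6
af - be + cd = 16 - 12 + (-6)
= -2


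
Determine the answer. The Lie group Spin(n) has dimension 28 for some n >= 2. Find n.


dim Spin(n) = dim so(n) = n(n-1)/2.
Solve n(n-1)/2 = 28, i.e. n^2 - n - 56 = 0.
Discriminant = 1 + 8*28 = 225
n = (1 + sqrt(225))/2 = (1 + 15)/2 = 8


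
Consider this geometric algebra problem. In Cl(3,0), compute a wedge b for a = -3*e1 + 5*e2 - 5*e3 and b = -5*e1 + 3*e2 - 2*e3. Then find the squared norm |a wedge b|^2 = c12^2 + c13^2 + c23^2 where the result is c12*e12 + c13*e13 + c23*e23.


a wedge b = (a1*b2 - a2*b1)*e12 + (a1*b3 - a3*b1)*e13 + (a2*b3 - a3*b2)*e23
e12 coeff: (-3)*3 - 5*(-5) = -9 - (-25) = 16
e13 coeff: (-3)*(-2) - (-5)*(-5) = 6 - 25 = -19
e23 coeff: 5*(-2) - (-5)*3 = -10 - (-15) = 5
|a wedge b|^2 = 16^2 + (-19)^2 + 5^2
= 256 + 361 + 25
= 642


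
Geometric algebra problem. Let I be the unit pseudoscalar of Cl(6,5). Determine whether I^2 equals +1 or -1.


The pseudoscalar I = e1...e_n (product of all n generators) of Cl(p,q) satisfies I^2 = (-1)^(q + n(n-1)/2).
p = 6, q = 5, n = p + q = 11
n(n-1)/2 = 11 * 10 / 2 = 55
Exponent = q + n(n-1)/2 = 5 + 55 = 60
I^2 = (-1)^60 = +1


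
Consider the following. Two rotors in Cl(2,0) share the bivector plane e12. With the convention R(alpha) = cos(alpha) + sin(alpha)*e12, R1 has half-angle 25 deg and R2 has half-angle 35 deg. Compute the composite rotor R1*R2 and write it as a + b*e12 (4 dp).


Same-plane rotors commute and their half-angles add:
R1*R2 = cos(a1 + a2) + sin(a1 + a2)*e12.
a1 + a2 = 25 + 35 = 60 deg
cos(60 deg) = 0.5000
sin(60 deg) = 0.8660
R1*R2 = 0.5000 + 0.8660*e12


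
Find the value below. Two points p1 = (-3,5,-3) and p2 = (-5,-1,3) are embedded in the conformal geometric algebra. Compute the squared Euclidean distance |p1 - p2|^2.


p1 - p2 = (2, 6, -6)
|p1 - p2|^2 = 2^2 + 6^2 + (-6)^2
= 4 + 36 + 36
= 76


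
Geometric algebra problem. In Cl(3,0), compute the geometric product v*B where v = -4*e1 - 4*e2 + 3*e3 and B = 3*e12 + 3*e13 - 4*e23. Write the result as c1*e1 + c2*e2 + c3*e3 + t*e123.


vB has grade-1 (vector) and grade-3 (trivector) parts: vB = (v _| B) + (v ^ B).
Vector part <vB>_1:
  e1: -v2*b12 - v3*b13 = -(-4)*(3) - (3)*(3) = 3
  e2: v1*b12 - v3*b23 = (-4)*(3) - (3)*(-4) = 0
  e3: v1*b13 + v2*b23 = (-4)*(3) + (-4)*(-4) = 4
Trivector part <vB>_3:
  e123: v1*b23 - v2*b13 + v3*b12 = (-4)*(-4) - (-4)*(3) + (3)*(3) = 37
vB = 3*e1 + 0*e2 + 4*e3 + 37*e123


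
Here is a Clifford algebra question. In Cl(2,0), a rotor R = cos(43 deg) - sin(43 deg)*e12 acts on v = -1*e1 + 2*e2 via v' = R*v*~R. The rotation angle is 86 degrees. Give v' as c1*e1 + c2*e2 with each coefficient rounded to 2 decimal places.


Rotor R = cos(43deg) - sin(43deg)*e12
Rotation angle theta = 2 * 43 = 86 degrees
v' = R*v*~R rotates v by theta.
cos(86deg) = 0.0698, sin(86deg) = 0.9976
v'_1 = -1*cos(86deg) - 2*sin(86deg)
= -1*0.0698 - 2*0.9976
= -2.06
v'_2 = -1*sin(86deg) + 2*cos(86deg)
= -1*0.9976 + 2*0.0698
= -0.86
v' = -2.06*e1 - 0.86*e2


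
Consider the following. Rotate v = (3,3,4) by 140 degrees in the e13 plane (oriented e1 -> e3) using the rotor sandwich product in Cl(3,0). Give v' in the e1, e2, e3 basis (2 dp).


Rotor R = cos(70deg) - sin(70deg)*e13
Rotation angle theta = 2 * 70 = 140 degrees in the e13 plane (e1 -> e3).
The component perpendicular to the plane (e2) is invariant: v'_2 = v2 = 3.00
cos(140deg) = -0.7660, sin(140deg) = 0.6428
v'_1 = v1*cos(theta) - v3*sin(theta) = 3*(-0.7660) - 4*0.6428 = -4.87
v'_3 = v1*sin(theta) + v3*cos(theta) = 3*0.6428 + 4*(-0.7660) = -1.14
v' = -4.87*e1 + 3.00*e2 - 1.14*e3


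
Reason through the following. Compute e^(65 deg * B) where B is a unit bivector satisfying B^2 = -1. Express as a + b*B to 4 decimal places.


For a unit bivector B with B^2 = -1, the exponential series gives
e^(theta*B) = cos(theta) + sin(theta)*B (the GA analogue of Euler's formula).
theta = 65 degrees = 1.134464 rad
cos(65 deg) = 0.4226
sin(65 deg) = 0.9063
exp(theta*B) = 0.4226 + 0.9063*B


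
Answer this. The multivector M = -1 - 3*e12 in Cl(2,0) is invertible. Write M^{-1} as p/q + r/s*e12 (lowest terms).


M = -1 - 3*e12, where e12^2 = -1.
Since M commutes with its reverse ~M = a - b*e12, M * ~M = a^2 - b^2*e12^2 = a^2 + b^2.
So M^{-1} = ~M / (a^2 + b^2) = (a - b*e12)/(a^2 + b^2).
a^2 + b^2 = 1 + 9 = 10
Scalar part = -1/10 = -1/10
Bivector coeff = 3/10 = 3/10
M^{-1} = -1/10 + 3/10*e12


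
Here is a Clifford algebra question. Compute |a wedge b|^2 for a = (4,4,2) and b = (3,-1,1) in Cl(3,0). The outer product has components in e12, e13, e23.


a wedge b = (a1*b2 - a2*b1)*e12 + (a1*b3 - a3*b1)*e13 + (a2*b3 - a3*b2)*e23
e12 coeff: 4*(-1) - 4*3 = -4 - 12 = -16
e13 coeff: 4*1 - 2*3 = 4 - 6 = -2
e23 coeff: 4*1 - 2*(-1) = 4 - (-2) = 6
|a wedge b|^2 = (-16)^2 + (-2)^2 + 6^2
= 256 + 4 + 36
= 296


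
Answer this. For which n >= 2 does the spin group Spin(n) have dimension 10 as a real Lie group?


dim Spin(n) = dim so(n) = n(n-1)/2.
Solve n(n-1)/2 = 10, i.e. n^2 - n - 20 = 0.
Discriminant = 1 + 8*10 = 81
n = (1 + sqrt(81))/2 = (1 + 9)/2 = 5


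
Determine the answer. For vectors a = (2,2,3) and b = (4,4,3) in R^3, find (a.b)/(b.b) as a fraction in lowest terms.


Projection coefficient = (a . b) / (b . b)
a . b = 2*4 + 2*4 + 3*3
= 8 + 8 + 9 = 25
b . b = 4^2 + 4^2 + 3^2
= 16 + 16 + 9 = 41
Coefficient = 25/41
In lowest terms: 25/41


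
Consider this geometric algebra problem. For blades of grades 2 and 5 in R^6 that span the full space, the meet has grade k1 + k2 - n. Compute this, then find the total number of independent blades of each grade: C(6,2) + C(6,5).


Meet grade = grade(A) + grade(B) - n
= 2 + 5 - 6 = 1
C(6,2) = 15
C(6,5) = 6
dim_A + dim_B = 15 + 6 = 21


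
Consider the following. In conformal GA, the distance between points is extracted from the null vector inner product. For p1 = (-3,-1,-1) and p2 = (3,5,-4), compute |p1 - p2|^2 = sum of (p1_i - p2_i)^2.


p1 - p2 = (-6, -6, 3)
|p1 - p2|^2 = (-6)^2 + (-6)^2 + 3^2
= 36 + 36 + 9
= 81


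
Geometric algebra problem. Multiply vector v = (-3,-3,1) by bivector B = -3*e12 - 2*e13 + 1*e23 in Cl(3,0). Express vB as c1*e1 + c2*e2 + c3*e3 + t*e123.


vB has grade-1 (vector) and grade-3 (trivector) parts: vB = (v _| B) + (v ^ B).
Vector part <vB>_1:
  e1: -v2*b12 - v3*b13 = -(-3)*(-3) - (1)*(-2) = -7
  e2: v1*b12 - v3*b23 = (-3)*(-3) - (1)*(1) = 8
  e3: v1*b13 + v2*b23 = (-3)*(-2) + (-3)*(1) = 3
Trivector part <vB>_3:
  e123: v1*b23 - v2*b13 + v3*b12 = (-3)*(1) - (-3)*(-2) + (1)*(-3) = -12
vB = -7*e1 + 8*e2 + 3*e3 - 12*e123


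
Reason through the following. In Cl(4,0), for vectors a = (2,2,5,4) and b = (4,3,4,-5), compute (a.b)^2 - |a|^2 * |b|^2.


a . b = 2*4 + 2*3 + 5*4 + 4*(-5)
= 8 + 6 + 20 + (-20) = 14
|a|^2 = 2^2 + 2^2 + 5^2 + 4^2 = 49
|b|^2 = 4^2 + 3^2 + 4^2 + (-5)^2 = 66
(a.b)^2 = 14^2 = 196
|a|^2 * |b|^2 = 49 * 66 = 3234
Result = 196 - 3234 = -3038


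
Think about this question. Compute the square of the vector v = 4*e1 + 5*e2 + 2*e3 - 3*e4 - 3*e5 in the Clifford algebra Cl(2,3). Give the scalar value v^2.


v^2 = sum of c_i^2 * e_i^2
Positive signature terms (e_i^2 = +1): 4^2 + 5^2 = 41
Negative signature terms (e_j^2 = -1): 2^2 + (-3)^2 + (-3)^2 = 22
v^2 = 41 - 22 = 19


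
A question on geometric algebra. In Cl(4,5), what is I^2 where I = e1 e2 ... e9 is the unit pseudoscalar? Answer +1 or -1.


The pseudoscalar I = e1...e_n (product of all n generators) of Cl(p,q) satisfies I^2 = (-1)^(q + n(n-1)/2).
p = 4, q = 5, n = p + q = 9
n(n-1)/2 = 9 * 8 / 2 = 36
Exponent = q + n(n-1)/2 = 5 + 36 = 41
I^2 = (-1)^41 = -1


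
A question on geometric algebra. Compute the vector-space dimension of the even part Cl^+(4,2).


Even subalgebra dimension = 2^(n-1)
n = 4 + 2 = 6
2^(6 - 1) = 2^5 = 32
Verification: sum of C(6,k) for even k = 1 + 15 + 15 + 1 = 32
Result = 32


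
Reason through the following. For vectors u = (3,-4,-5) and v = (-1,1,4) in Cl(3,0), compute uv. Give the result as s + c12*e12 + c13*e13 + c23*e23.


In Cl(3,0): e_i^2 = 1, e_ie_j = -e_je_i for i != j.
Scalar part = u . v = 3*(-1) + (-4)*1 + (-5)*4
= -3 + (-4) + (-20) = -27
e12 coeff = 3*1 - (-4)*(-1) = 3 - 4 = -1
e13 coeff = 3*4 - (-5)*(-1) = 12 - 5 = 7
e23 coeff = (-4)*4 - (-5)*1 = -16 - (-5) = -11
uv = -27 - 1*e12 + 7*e13 - 11*e23


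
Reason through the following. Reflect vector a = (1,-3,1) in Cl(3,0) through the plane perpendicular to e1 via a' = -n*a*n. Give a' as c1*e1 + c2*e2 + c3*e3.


Reflection formula: a' = -n*a*n, with n = e1 (unit vector, n^2 = 1).
For reflection through hyperplane perp to e1:
The component along e1 flips sign, others stay.
a = (1, -3, 1)
a' = (-1, -3, 1)
a' = -1*e1 - 3*e2 + 1*e3


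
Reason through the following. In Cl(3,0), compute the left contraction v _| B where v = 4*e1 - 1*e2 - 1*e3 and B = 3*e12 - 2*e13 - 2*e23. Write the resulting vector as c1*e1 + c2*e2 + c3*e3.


Left contraction v _| B = <vB>_1 (grade-1 part of the geometric product vB).
Using e1_|e12 = e2, e2_|e12 = -e1, e1_|e13 = e3, e3_|e13 = -e1, e2_|e23 = e3, e3_|e23 = -e2:
e1 coeff: -v2*b12 - v3*b13 = -(-1)*(3) - (-1)*(-2) = 1
e2 coeff: v1*b12 - v3*b23 = (4)*(3) - (-1)*(-2) = 10
e3 coeff: v1*b13 + v2*b23 = (4)*(-2) + (-1)*(-2) = -6
v _| B = 1*e1 + 10*e2 - 6*e3


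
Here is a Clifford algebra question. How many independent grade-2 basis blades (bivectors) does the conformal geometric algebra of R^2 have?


The conformal model of R^2 uses Cl(3,1) with m = 2 + 2 = 4 generators.
Number of grade-2 blades = C(m, 2) = C(4, 2)
= 4*3/2 = 6


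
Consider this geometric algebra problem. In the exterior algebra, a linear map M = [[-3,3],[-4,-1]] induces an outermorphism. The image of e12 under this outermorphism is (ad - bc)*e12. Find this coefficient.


The outermorphism of a linear map f sends e1^e2 to f(e1)^f(e2).
f(e1) = -3*e1 - 4*e2
f(e2) = 3*e1 - 1*e2
f(e1) ^ f(e2) = (-3*e1 - 4*e2) ^ (3*e1 - 1*e2)
= (-3)*(-1)*e12 + (-4)*3*e21
= (3 - (-12))*e12
= 15*e12
Coefficient = 15


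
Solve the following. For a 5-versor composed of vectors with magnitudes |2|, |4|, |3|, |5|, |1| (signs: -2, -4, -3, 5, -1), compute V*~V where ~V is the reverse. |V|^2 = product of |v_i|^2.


Each vector v_i has |v_i|^2 = s_i^2
Squared scales: (-2)^2 = 4, (-4)^2 = 16, (-3)^2 = 9, 5^2 = 25, (-1)^2 = 1
|V|^2 = 4 * 16 * 9 * 25 * 1
= 14400


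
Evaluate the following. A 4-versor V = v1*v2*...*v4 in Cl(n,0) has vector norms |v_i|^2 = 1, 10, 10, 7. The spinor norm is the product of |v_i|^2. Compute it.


Spinor norm N(V) = |v1|^2 * |v2|^2 * ... * |v4|^2
= 1 * 10 * 10 * 7
Running product: 1, 10, 100, 700
N(V) = 700


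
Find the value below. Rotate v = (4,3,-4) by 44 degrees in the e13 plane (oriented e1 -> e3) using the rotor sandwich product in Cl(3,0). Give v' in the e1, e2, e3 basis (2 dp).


Rotor R = cos(22deg) - sin(22deg)*e13
Rotation angle theta = 2 * 22 = 44 degrees in the e13 plane (e1 -> e3).
The component perpendicular to the plane (e2) is invariant: v'_2 = v2 = 3.00
cos(44deg) = 0.7193, sin(44deg) = 0.6947
v'_1 = v1*cos(theta) - v3*sin(theta) = 4*0.7193 - (-4)*0.6947 = 5.66
v'_3 = v1*sin(theta) + v3*cos(theta) = 4*0.6947 + (-4)*0.7193 = -0.10
v' = 5.66*e1 + 3.00*e2 - 0.10*e3


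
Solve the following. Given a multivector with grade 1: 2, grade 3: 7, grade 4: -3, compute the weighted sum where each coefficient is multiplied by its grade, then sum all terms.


Grade-weighted sum = sum of grade_k * coefficient_k
1*2 = 2
3*7 = 21
4*(-3) = -12
Total = 2 + 21 + (-12) = 11


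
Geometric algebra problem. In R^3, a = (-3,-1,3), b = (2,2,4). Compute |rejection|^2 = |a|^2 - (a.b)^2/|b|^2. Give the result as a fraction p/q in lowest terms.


|a|^2 = (-3)^2 + (-1)^2 + 3^2 = 19
|b|^2 = 2^2 + 2^2 + 4^2 = 24
a . b = (-3)*2 + (-1)*2 + 3*4 = 4
(a.b)^2 = 4^2 = 16
|rej|^2 = 19 - 16/24
= (456 - 16)/24
= 440/24
In lowest terms: 55/3


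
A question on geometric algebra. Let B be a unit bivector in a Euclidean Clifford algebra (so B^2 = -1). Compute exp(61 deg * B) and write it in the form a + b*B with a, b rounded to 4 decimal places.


For a unit bivector B with B^2 = -1, the exponential series gives
e^(theta*B) = cos(theta) + sin(theta)*B (the GA analogue of Euler's formula).
theta = 61 degrees = 1.064651 rad
cos(61 deg) = 0.4848
sin(61 deg) = 0.8746
exp(theta*B) = 0.4848 + 0.8746*B


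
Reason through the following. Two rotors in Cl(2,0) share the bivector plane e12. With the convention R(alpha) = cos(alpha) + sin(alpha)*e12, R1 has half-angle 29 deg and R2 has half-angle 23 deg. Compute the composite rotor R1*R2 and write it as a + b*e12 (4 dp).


Same-plane rotors commute and their half-angles add:
R1*R2 = cos(a1 + a2) + sin(a1 + a2)*e12.
a1 + a2 = 29 + 23 = 52 deg
cos(52 deg) = 0.6157
sin(52 deg) = 0.7880
R1*R2 = 0.6157 + 0.7880*e12


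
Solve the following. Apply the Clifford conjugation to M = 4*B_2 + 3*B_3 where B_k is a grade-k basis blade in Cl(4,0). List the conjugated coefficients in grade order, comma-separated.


Clifford conjugate sign for grade k: (-1)^(k(k+1)/2)
Grade 2: (-1)^(2*3/2) = (-1)^3 = -1, coeff 4 -> -4
Grade 3: (-1)^(3*4/2) = (-1)^6 = 1, coeff 3 -> 3
Conjugated coefficients: -4, 3


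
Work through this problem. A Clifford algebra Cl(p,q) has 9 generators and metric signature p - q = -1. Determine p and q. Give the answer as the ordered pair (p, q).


We need p + q = 9 and p - q = -1.
Adding: 2p = 9 + (-1) = 8, so p = 4.
Then q = 9 - 4 = 5.
(p, q) = (4, 5)
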